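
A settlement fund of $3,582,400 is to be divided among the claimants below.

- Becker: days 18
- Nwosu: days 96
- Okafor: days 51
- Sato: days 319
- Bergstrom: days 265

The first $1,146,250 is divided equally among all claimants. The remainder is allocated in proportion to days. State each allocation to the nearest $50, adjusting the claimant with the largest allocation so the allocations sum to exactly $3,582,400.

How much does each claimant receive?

Becker: $287,800; Nwosu: $541,500; Okafor: $395,150; Sato: $1,266,800; Bergstrom: $1,091,150

First tranche $1,146,250 split equally: $229,250 each.
Remainder $2,436,150 by days (total 749): Becker 58,545.66 → $58,550; Nwosu 312,243.52 → $312,250; Okafor 165,879.37 → $165,900; Sato 1,037,559.21 → $1,037,550; Bergstrom 861,922.23 → $861,900.
Totals: Becker $229,250 + $58,550 = $287,800; Nwosu $229,250 + $312,250 = $541,500; Okafor $229,250 + $165,900 = $395,150; Sato $229,250 + $1,037,550 = $1,266,800; Bergstrom $229,250 + $861,900 = $1,091,150.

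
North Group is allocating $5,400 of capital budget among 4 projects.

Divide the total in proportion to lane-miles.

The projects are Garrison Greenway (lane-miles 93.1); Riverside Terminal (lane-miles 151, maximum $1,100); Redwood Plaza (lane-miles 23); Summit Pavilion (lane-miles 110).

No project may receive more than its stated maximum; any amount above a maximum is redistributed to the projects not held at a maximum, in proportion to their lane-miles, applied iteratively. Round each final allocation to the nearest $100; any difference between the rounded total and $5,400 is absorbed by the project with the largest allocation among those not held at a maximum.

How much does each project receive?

Garrison Greenway: $1,800; Riverside Terminal: $1,100; Redwood Plaza: $400; Summit Pavilion: $2,100

Sum of lane-miles: 377.1.
Proportional shares (ignoring caps): Garrison Greenway 1,333.17; Riverside Terminal 2,162.29; Redwood Plaza 329.36; Summit Pavilion 1,575.18.
Capped: Riverside Terminal ($1,100); residual $4,300 reallocated over remaining lane-miles 226.1.
Remaining shares: Garrison Greenway 1,770.59 → $1,800; Redwood Plaza 437.42 → $400; Summit Pavilion 2,091.99 → $2,100.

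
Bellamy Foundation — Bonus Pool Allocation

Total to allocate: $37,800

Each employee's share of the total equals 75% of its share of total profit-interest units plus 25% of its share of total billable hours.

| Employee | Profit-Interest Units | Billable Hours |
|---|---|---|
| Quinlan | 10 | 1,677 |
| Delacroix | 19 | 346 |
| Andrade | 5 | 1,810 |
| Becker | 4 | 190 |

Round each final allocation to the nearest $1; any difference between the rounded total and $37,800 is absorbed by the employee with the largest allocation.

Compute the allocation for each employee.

Totals — profit-interest units 38, billable hours 4,023.
Blended shares (75% profit-interest units + 25% billable hours): Quinlan 0.3016; Delacroix 0.3965; Andrade 0.2112; Becker 0.0908.
Raw shares: Quinlan 11,399.79; Delacroix 14,987.75; Andrade 7,981.94; Becker 3,430.52.
At nearest $1: Quinlan $11,400; Delacroix $14,988; Andrade $7,982; Becker $3,431. Sum = $37,801.
Difference $37,800 − $37,801 = −$1 applied to largest allocation (Delacroix): Delacroix becomes $14,987.

Quinlan: $11,400; Delacroix: $14,987; Andrade: $7,982; Becker: $3,431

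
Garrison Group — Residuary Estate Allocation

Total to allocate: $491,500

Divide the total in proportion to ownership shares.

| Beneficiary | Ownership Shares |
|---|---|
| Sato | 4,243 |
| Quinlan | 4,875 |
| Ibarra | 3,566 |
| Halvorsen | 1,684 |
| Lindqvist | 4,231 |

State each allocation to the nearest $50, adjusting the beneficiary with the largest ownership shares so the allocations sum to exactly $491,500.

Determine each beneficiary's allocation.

Sato: $112,150 | Quinlan: $128,800 | Ibarra: $94,250 | Halvorsen: $44,500 | Lindqvist: $111,800

Total ownership shares = 18,599.
Raw shares: Sato 4,243/18,599 × $491,500 = 112,126.16; Quinlan 4,875/18,599 × $491,500 = 128,827.49; Ibarra 3,566/18,599 × $491,500 = 94,235.66; Halvorsen 1,684/18,599 × $491,500 = 44,501.64; Lindqvist 4,231/18,599 × $491,500 = 111,809.05.
Rounded to nearest $50: Sato $112,150; Quinlan $128,850; Ibarra $94,250; Halvorsen $44,500; Lindqvist $111,800. Sum = $491,550.
Difference $491,500 − $491,550 = −$50 applied to largest ownership shares (Quinlan): Quinlan becomes $128,800.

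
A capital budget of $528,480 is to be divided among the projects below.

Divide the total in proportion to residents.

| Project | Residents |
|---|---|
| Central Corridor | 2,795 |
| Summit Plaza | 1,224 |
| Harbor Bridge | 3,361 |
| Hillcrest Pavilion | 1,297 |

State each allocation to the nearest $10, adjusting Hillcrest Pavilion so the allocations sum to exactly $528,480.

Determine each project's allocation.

Total residents = 8,677.
Raw shares: Central Corridor 2,795/8,677 × $528,480 = 170,231.83; Summit Plaza 1,224/8,677 × $528,480 = 74,548.75; Harbor Bridge 3,361/8,677 × $528,480 = 204,704.54; Hillcrest Pavilion 1,297/8,677 × $528,480 = 78,994.88.
After rounding ($10): Central Corridor $170,230; Summit Plaza $74,550; Harbor Bridge $204,700; Hillcrest Pavilion $78,990. Sum = $528,470.
Difference $528,480 − $528,470 = +$10 applied to Hillcrest Pavilion: Hillcrest Pavilion becomes $79,000.

Central Corridor: $170,230 · Summit Plaza: $74,550 · Harbor Bridge: $204,700 · Hillcrest Pavilion: $79,000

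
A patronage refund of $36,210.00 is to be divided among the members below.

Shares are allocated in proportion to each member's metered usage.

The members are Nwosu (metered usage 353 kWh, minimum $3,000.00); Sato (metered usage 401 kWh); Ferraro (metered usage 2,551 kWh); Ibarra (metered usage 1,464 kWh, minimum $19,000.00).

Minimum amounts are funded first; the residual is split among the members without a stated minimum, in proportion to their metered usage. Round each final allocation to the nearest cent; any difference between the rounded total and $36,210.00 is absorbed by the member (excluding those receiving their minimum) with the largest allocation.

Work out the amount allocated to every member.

Fund the minimums — Nwosu $3,000.00; Ibarra $19,000.00. Residual $14,210.00.
Residual split over remaining metered usage 2,952: Sato 1,930.2879 → $1,930.29; Ferraro 12,279.7121 → $12,279.71.

Nwosu: $3,000.00; Sato: $1,930.29; Ferraro: $12,279.71; Ibarra: $19,000.00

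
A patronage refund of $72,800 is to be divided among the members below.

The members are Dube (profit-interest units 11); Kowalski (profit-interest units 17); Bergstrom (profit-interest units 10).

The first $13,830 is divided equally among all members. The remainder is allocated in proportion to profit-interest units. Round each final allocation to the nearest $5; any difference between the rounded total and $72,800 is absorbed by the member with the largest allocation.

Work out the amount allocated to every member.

Dube: $21,680; Kowalski: $30,990; Bergstrom: $20,130

$13,830 shared equally gives $4,610 per member.
Remainder $58,970 by profit-interest units (total 38): Dube 17,070.26 → $17,070; Kowalski 26,381.32 → $26,380; Bergstrom 15,518.42 → $15,520.
Totals: Dube $4,610 + $17,070 = $21,680; Kowalski $4,610 + $26,380 = $30,990; Bergstrom $4,610 + $15,520 = $20,130.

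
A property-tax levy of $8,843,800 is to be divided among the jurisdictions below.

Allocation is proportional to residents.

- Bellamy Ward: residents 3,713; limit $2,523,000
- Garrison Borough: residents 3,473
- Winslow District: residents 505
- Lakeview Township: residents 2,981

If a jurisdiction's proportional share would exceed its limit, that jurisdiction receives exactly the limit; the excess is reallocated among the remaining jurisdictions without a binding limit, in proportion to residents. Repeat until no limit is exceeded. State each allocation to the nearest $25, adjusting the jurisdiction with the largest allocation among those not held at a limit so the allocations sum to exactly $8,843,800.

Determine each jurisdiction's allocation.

Bellamy Ward: $2,523,000 · Garrison Borough: $3,154,500 · Winslow District: $458,675 · Lakeview Township: $2,707,625

Combined residents = 10,672.
Pro-rata shares before constraints: Bellamy Ward 3,076,933.04; Garrison Borough 2,878,046.98; Winslow District 418,489.41; Lakeview Township 2,470,330.57.
Cap binds for Bellamy Ward ($2,523,000); balance $6,320,800 reallocated over remaining residents 6,959.
Remaining shares: Garrison Borough 3,154,496.11 → $3,154,500; Winslow District 458,687.17 → $458,675; Lakeview Township 2,707,616.73 → $2,707,625.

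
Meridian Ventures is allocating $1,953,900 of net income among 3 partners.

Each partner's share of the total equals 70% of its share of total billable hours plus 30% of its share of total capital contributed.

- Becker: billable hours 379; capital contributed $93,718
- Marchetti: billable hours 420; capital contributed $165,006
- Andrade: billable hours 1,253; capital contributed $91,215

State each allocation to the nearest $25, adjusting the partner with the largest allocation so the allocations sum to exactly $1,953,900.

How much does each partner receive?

Becker: $409,600; Marchetti: $556,350; Andrade: $987,950

Totals — billable hours 2,052, capital contributed 349,939.
Blended shares (70% billable hours + 30% capital contributed): Becker 0.2096; Marchetti 0.2847; Andrade 0.5056.
Raw shares: Becker 409,600.39; Marchetti 556,340.24; Andrade 987,959.37.
At nearest $25: Becker $409,600; Marchetti $556,350; Andrade $987,950. Sum = $1,953,900.
No rounding difference to absorb.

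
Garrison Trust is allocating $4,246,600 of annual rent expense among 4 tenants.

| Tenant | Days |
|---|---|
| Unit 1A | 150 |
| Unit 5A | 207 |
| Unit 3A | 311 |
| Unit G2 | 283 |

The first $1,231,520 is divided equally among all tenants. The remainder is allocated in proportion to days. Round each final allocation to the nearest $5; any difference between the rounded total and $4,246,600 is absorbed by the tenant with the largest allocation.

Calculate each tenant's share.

Unit 1A: $783,445 | Unit 5A: $964,160 | Unit 3A: $1,293,885 | Unit G2: $1,205,110

Equal tier: $1,231,520 ÷ 4 = $307,880 apiece.
Remainder $3,015,080 by days (total 951): Unit 1A 475,564.67 → $475,565; Unit 5A 656,279.24 → $656,280; Unit 3A 986,004.08 → $986,005; Unit G2 897,232.01 → $897,230.
Totals: Unit 1A $307,880 + $475,565 = $783,445; Unit 5A $307,880 + $656,280 = $964,160; Unit 3A $307,880 + $986,005 = $1,293,885; Unit G2 $307,880 + $897,230 = $1,205,110.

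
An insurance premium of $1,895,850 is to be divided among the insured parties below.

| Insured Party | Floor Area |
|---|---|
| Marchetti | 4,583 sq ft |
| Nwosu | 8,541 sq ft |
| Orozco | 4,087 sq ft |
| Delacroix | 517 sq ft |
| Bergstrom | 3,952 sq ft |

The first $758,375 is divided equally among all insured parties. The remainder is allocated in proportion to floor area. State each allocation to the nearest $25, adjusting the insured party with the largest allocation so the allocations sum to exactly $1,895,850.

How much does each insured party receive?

Marchetti: $392,125 | Nwosu: $599,800 | Orozco: $366,100 | Delacroix: $178,800 | Bergstrom: $359,025

First tranche $758,375 split equally: $151,675 each.
Remainder $1,137,475 by floor area (total 21,680): Marchetti 240,454.24 → $240,450; Nwosu 448,116.88 → $448,125; Orozco 214,430.83 → $214,425; Delacroix 27,125.21 → $27,125; Bergstrom 207,347.84 → $207,350.
Totals: Marchetti $151,675 + $240,450 = $392,125; Nwosu $151,675 + $448,125 = $599,800; Orozco $151,675 + $214,425 = $366,100; Delacroix $151,675 + $27,125 = $178,800; Bergstrom $151,675 + $207,350 = $359,025.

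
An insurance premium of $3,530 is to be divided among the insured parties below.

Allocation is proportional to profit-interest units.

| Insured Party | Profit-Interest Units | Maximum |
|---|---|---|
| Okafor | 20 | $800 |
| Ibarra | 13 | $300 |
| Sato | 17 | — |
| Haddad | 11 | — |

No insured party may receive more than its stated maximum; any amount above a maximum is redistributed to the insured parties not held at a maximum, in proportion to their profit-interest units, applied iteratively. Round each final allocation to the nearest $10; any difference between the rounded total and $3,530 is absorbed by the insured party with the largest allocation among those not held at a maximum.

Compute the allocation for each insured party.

Okafor: $800 | Ibarra: $300 | Sato: $1,480 | Haddad: $950

Total profit-interest units = 61.
Pro-rata shares before constraints: Okafor 1,157.38; Ibarra 752.30; Sato 983.77; Haddad 636.56.
Held at cap: Okafor ($800), Ibarra ($300); remaining pool $2,430 reallocated over remaining profit-interest units 28.
Redistributed shares: Sato 1,475.36 → $1,480; Haddad 954.64 → $950.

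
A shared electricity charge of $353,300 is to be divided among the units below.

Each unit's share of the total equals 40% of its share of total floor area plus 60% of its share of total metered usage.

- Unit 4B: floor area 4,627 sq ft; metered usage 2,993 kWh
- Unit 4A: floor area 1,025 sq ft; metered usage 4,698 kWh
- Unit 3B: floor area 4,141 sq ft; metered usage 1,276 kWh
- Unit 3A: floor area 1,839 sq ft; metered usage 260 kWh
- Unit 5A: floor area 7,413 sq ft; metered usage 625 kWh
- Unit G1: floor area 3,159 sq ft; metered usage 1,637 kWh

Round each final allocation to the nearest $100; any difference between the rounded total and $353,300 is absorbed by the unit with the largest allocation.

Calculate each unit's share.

Unit 4B: $84,700 | Unit 4A: $93,200 | Unit 3B: $49,900 | Unit 3A: $16,500 | Unit 5A: $58,700 | Unit G1: $50,300

Floor area total 22,204; metered usage total 11,489.
Composite weights (40% floor area + 60% metered usage): Unit 4B 0.2397; Unit 4A 0.2638; Unit 3B 0.1412; Unit 3A 0.0467; Unit 5A 0.1662; Unit G1 0.1424.
Unrounded shares: Unit 4B 84,672.01; Unit 4A 93,205.09; Unit 3B 49,898.97; Unit 3A 16,501.71; Unit 5A 58,712.60; Unit G1 50,309.61.
After rounding ($100): Unit 4B $84,700; Unit 4A $93,200; Unit 3B $49,900; Unit 3A $16,500; Unit 5A $58,700; Unit G1 $50,300. Sum = $353,300.
Sum already equals the total — no adjustment.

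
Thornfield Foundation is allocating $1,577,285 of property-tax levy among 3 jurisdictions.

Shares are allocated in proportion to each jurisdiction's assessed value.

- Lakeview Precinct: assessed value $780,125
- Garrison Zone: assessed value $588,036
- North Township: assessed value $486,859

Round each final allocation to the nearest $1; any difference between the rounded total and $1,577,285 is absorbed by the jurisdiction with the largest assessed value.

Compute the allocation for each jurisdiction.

Lakeview Precinct: $663,324; Garrison Zone: $499,995; North Township: $413,966

Combined assessed value = 780,125 + 588,036 + 486,859 = 1,855,020.
Raw shares: Lakeview Precinct 663,324.09; Garrison Zone 499,994.80; North Township 413,966.10.
After rounding ($1): Lakeview Precinct $663,324; Garrison Zone $499,995; North Township $413,966. Sum = $1,577,285.
No rounding difference to absorb.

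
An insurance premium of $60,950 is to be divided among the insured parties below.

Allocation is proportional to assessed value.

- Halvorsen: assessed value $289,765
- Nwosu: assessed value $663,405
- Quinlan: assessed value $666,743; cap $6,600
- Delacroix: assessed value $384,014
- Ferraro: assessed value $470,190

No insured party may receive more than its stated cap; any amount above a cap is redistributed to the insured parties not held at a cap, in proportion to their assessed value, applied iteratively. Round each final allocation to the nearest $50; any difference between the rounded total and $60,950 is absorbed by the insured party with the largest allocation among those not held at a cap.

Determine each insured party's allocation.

Combined assessed value = 2,474,117.
Pro-rata shares before constraints: Halvorsen 7,138.38; Nwosu 16,343.02; Quinlan 16,425.25; Delacroix 9,460.20; Ferraro 11,583.15.
Cap binds for Quinlan ($6,600); residual $54,350 reallocated over remaining assessed value 1,807,374.
Remaining shares: Halvorsen 8,713.60 → $8,700; Nwosu 19,949.42 → $19,950; Delacroix 11,547.78 → $11,550; Ferraro 14,139.20 → $14,150.

Halvorsen: $8,700 | Nwosu: $19,950 | Quinlan: $6,600 | Delacroix: $11,550 | Ferraro: $14,150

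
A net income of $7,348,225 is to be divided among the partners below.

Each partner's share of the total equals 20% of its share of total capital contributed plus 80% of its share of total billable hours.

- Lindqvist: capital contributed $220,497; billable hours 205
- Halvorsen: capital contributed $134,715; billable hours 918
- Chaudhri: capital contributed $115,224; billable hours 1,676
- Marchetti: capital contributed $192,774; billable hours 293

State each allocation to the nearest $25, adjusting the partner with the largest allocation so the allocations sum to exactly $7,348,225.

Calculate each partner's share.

Totals — capital contributed 663,210, billable hours 3,092.
Blended shares (20% capital contributed + 80% billable hours): Lindqvist 0.1195; Halvorsen 0.2781; Chaudhri 0.4684; Marchetti 0.1339.
Proportional shares: Lindqvist 878,362.54; Halvorsen 2,043,844.94; Chaudhri 3,441,780.38; Marchetti 984,237.14.
At nearest $25: Lindqvist $878,375; Halvorsen $2,043,850; Chaudhri $3,441,775; Marchetti $984,225. Sum = $7,348,225.
Rounded total matches; no reconciliation needed.

Lindqvist: $878,375 · Halvorsen: $2,043,850 · Chaudhri: $3,441,775 · Marchetti: $984,225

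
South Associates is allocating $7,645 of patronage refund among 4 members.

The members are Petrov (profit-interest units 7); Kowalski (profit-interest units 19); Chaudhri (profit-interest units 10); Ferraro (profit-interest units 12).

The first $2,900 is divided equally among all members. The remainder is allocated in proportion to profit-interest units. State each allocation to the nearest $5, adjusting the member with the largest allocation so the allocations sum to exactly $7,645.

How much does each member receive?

Petrov: $1,415 | Kowalski: $2,605 | Chaudhri: $1,715 | Ferraro: $1,910

$2,900 shared equally gives $725 per member.
Remainder $4,745 by profit-interest units (total 48): Petrov 691.98 → $690; Kowalski 1,878.23 → $1,880; Chaudhri 988.54 → $990; Ferraro 1,186.25 → $1,185.
Totals: Petrov $725 + $690 = $1,415; Kowalski $725 + $1,880 = $2,605; Chaudhri $725 + $990 = $1,715; Ferraro $725 + $1,185 = $1,910.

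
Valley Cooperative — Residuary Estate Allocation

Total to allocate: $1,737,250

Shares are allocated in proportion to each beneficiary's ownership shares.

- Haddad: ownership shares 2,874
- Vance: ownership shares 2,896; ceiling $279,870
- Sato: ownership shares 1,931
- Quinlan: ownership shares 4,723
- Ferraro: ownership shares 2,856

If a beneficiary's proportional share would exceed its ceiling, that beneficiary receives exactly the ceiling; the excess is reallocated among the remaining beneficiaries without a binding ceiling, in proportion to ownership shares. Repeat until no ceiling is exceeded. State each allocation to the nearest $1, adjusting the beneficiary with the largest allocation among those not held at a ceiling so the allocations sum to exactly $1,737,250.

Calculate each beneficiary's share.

Ownership shares total: 15,280.
Proportional shares (ignoring caps): Haddad 326,757.62; Vance 329,258.90; Sato 219,543.83; Quinlan 536,978.52; Ferraro 324,711.13.
Capped: Vance ($279,870); residual $1,457,380 reallocated over remaining ownership shares 12,384.
Redistributed shares: Haddad 338,219.49 → $338,219; Sato 227,244.90 → $227,245; Quinlan 555,814.42 → $555,814; Ferraro 336,101.20 → $336,101.
Rounding difference +$1 applied to Quinlan → $555,815.

Haddad: $338,219 | Vance: $279,870 | Sato: $227,245 | Quinlan: $555,815 | Ferraro: $336,101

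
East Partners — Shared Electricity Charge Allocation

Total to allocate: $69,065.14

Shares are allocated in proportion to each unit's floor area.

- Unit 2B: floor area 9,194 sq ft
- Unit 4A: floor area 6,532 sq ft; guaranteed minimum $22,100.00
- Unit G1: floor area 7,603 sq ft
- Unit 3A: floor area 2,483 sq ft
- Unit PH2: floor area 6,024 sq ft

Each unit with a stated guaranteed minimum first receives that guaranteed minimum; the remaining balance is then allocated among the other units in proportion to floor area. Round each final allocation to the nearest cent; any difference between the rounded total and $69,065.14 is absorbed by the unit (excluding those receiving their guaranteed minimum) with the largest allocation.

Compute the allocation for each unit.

Unit 2B: $17,064.40; Unit 4A: $22,100.00; Unit G1: $14,111.44; Unit 3A: $4,608.54; Unit PH2: $11,180.76

Guaranteed amounts: Unit 4A $22,100.00. Balance $46,965.14.
Balance split over remaining floor area 25,304: Unit 2B 17,064.3968 → $17,064.40; Unit G1 14,111.4432 → $14,111.44; Unit 3A 4,608.5379 → $4,608.54; Unit PH2 11,180.7621 → $11,180.76.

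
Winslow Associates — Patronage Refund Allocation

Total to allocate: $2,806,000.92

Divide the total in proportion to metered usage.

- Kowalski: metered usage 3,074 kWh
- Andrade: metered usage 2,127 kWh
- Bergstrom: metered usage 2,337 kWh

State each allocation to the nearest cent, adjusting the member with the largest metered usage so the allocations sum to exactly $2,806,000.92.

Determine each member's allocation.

Kowalski: $1,144,288.51 · Andrade: $791,770.23 · Bergstrom: $869,942.18

Metered usage total: 3,074 + 2,127 + 2,337 = 7,538.
Raw shares: Kowalski 1,144,288.5153; Andrade 791,770.2251; Bergstrom 869,942.1796.
After rounding (cent): Kowalski $1,144,288.52; Andrade $791,770.23; Bergstrom $869,942.18. Sum = $2,806,000.93.
Difference $2,806,000.92 − $2,806,000.93 = −$0.01 applied to largest metered usage (Kowalski): Kowalski becomes $1,144,288.51.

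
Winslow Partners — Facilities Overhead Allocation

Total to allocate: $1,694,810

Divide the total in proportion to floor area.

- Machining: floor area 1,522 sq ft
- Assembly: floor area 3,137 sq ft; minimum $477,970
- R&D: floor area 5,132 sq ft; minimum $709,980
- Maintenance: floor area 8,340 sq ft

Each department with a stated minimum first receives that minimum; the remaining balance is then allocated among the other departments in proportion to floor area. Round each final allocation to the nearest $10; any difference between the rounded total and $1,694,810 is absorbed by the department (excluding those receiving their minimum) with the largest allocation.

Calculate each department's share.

Minimums first: Assembly $477,970; R&D $709,980. Balance $506,860.
Balance split over remaining floor area 9,862: Machining 78,223.58 → $78,220; Maintenance 428,636.42 → $428,640.

Machining: $78,220; Assembly: $477,970; R&D: $709,980; Maintenance: $428,640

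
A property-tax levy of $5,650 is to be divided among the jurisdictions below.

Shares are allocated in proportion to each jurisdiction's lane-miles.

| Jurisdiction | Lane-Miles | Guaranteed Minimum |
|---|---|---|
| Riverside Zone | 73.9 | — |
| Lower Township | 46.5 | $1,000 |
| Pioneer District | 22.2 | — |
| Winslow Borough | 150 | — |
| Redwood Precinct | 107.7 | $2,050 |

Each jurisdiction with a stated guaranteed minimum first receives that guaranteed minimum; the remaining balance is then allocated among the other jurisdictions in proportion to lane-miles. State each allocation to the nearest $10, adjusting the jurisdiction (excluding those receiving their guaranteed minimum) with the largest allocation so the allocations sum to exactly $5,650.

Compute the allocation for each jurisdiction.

Riverside Zone: $780; Lower Township: $1,000; Pioneer District: $230; Winslow Borough: $1,590; Redwood Precinct: $2,050

Guaranteed amounts: Lower Township $1,000; Redwood Precinct $2,050. Balance $2,600.
Balance split over remaining lane-miles 246.1: Riverside Zone 780.74 → $780; Pioneer District 234.54 → $230; Winslow Borough 1,584.72 → $1,580.
Rounding difference +$10 applied to Winslow Borough → $1,590.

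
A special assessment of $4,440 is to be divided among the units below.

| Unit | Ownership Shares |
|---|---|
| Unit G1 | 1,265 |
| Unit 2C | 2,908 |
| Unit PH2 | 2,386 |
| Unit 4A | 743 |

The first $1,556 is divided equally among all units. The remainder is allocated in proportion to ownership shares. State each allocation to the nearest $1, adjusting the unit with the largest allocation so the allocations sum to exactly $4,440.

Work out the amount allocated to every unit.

Unit G1: $889; Unit 2C: $1,538; Unit PH2: $1,331; Unit 4A: $682

$1,556 shared equally gives $389 per unit.
Remainder $2,884 by ownership shares (total 7,302): Unit G1 499.62 → $500; Unit 2C 1,148.54 → $1,149; Unit PH2 942.38 → $942; Unit 4A 293.46 → $293.
Totals: Unit G1 $389 + $500 = $889; Unit 2C $389 + $1,149 = $1,538; Unit PH2 $389 + $942 = $1,331; Unit 4A $389 + $293 = $682.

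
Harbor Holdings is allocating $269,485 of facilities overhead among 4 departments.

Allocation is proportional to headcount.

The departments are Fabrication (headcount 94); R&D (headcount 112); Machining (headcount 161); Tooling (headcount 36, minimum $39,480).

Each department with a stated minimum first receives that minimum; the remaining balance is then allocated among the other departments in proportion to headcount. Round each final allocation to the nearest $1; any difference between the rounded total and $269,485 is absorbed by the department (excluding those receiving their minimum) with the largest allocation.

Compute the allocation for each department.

Fund the minimums — Tooling $39,480. Remaining pool $230,005.
Remaining pool split over remaining headcount 367: Fabrication 58,911.36 → $58,911; R&D 70,192.26 → $70,192; Machining 100,901.38 → $100,901.
Rounding difference +$1 applied to Machining → $100,902.

Fabrication: $58,911 · R&D: $70,192 · Machining: $100,902 · Tooling: $39,480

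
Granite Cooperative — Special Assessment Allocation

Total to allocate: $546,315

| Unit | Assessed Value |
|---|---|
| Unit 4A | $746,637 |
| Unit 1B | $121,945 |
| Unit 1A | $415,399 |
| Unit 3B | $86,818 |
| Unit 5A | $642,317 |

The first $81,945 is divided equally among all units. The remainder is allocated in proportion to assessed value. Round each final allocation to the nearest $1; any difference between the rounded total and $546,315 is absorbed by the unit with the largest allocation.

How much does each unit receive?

$81,945 shared equally gives $16,389 per unit.
Remainder $464,370 by assessed value (total 2,013,116): Unit 4A 172,228.44 → $172,228; Unit 1B 28,129.33 → $28,129; Unit 1A 95,821.02 → $95,821; Unit 3B 20,026.504 → $20,027; Unit 5A 148,164.71 → $148,165.
Totals: Unit 4A $16,389 + $172,228 = $188,617; Unit 1B $16,389 + $28,129 = $44,518; Unit 1A $16,389 + $95,821 = $112,210; Unit 3B $16,389 + $20,027 = $36,416; Unit 5A $16,389 + $148,165 = $164,554.

Unit 4A: $188,617; Unit 1B: $44,518; Unit 1A: $112,210; Unit 3B: $36,416; Unit 5A: $164,554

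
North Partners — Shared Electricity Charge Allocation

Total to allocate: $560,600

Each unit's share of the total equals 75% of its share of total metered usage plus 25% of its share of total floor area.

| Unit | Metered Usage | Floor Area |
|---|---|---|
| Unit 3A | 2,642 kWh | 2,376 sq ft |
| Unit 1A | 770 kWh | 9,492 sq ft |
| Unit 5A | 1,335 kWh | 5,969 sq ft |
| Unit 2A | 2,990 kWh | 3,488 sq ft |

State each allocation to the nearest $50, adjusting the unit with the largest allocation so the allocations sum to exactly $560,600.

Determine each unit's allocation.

Unit 3A: $159,200 | Unit 1A: $104,250 | Unit 5A: $111,800 | Unit 2A: $185,350

Metered usage total 7,737; floor area total 21,325.
Blended shares (75% metered usage + 25% floor area): Unit 3A 0.2840; Unit 1A 0.1859; Unit 5A 0.1994; Unit 2A 0.3307.
Raw shares: Unit 3A 159,188.90; Unit 1A 104,226.29; Unit 5A 111,776.45; Unit 2A 185,408.36.
After rounding ($50): Unit 3A $159,200; Unit 1A $104,250; Unit 5A $111,800; Unit 2A $185,400. Sum = $560,650.
Difference $560,600 − $560,650 = −$50 applied to largest allocation (Unit 2A): Unit 2A becomes $185,350.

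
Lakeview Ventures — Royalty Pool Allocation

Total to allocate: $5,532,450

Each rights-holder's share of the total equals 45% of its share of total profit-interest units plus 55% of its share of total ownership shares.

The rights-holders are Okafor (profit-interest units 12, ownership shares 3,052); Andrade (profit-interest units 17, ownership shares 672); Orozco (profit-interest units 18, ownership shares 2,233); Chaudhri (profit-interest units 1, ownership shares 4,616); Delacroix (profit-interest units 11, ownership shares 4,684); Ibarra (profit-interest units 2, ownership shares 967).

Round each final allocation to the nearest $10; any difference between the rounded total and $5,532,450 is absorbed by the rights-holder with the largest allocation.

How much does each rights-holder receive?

Totals — profit-interest units 61, ownership shares 16,224.
Composite weights (45% profit-interest units + 55% ownership shares): Okafor 0.1920; Andrade 0.1482; Orozco 0.2085; Chaudhri 0.1639; Delacroix 0.2399; Ibarra 0.0475.
Unrounded shares: Okafor 1,062,167.30; Andrade 819,858.75; Orozco 1,153,440.95; Chaudhri 906,554.28; Delacroix 1,327,439.39; Ibarra 262,989.33.
Rounded to nearest $10: Okafor $1,062,170; Andrade $819,860; Orozco $1,153,440; Chaudhri $906,550; Delacroix $1,327,440; Ibarra $262,990. Sum = $5,532,450.
No rounding difference to absorb.

Okafor: $1,062,170 · Andrade: $819,860 · Orozco: $1,153,440 · Chaudhri: $906,550 · Delacroix: $1,327,440 · Ibarra: $262,990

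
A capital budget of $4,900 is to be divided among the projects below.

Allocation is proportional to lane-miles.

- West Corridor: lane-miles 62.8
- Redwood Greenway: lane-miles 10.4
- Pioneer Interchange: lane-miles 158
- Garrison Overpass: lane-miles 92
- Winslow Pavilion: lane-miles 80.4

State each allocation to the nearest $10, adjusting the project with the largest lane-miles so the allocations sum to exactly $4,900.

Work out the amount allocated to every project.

West Corridor: $760; Redwood Greenway: $130; Pioneer Interchange: $1,910; Garrison Overpass: $1,120; Winslow Pavilion: $980

Total lane-miles = 403.6.
Unrounded shares: West Corridor 62.8/403.6 × $4,900 = 762.44; Redwood Greenway 10.4/403.6 × $4,900 = 126.26; Pioneer Interchange 158/403.6 × $4,900 = 1,918.24; Garrison Overpass 92/403.6 × $4,900 = 1,116.95; Winslow Pavilion 80.4/403.6 × $4,900 = 976.11.
After rounding ($10): West Corridor $760; Redwood Greenway $130; Pioneer Interchange $1,920; Garrison Overpass $1,120; Winslow Pavilion $980. Sum = $4,910.
Difference $4,900 − $4,910 = −$10 applied to largest lane-miles (Pioneer Interchange): Pioneer Interchange becomes $1,910.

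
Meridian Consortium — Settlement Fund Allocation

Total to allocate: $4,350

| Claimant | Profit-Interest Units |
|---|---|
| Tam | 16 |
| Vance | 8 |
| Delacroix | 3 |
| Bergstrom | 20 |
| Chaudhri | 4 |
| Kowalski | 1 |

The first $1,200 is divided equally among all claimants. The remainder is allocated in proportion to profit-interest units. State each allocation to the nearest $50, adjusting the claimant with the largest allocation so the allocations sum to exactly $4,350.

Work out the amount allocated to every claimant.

Tam: $1,150 | Vance: $700 | Delacroix: $400 | Bergstrom: $1,400 | Chaudhri: $450 | Kowalski: $250

$1,200 shared equally gives $200 per claimant.
Remainder $3,150 by profit-interest units (total 52): Tam 969.23 → $950; Vance 484.62 → $500; Delacroix 181.73 → $200; Bergstrom 1,211.54 → $1,200; Chaudhri 242.31 → $250; Kowalski 60.58 → $50.
Totals: Tam $200 + $950 = $1,150; Vance $200 + $500 = $700; Delacroix $200 + $200 = $400; Bergstrom $200 + $1,200 = $1,400; Chaudhri $200 + $250 = $450; Kowalski $200 + $50 = $250.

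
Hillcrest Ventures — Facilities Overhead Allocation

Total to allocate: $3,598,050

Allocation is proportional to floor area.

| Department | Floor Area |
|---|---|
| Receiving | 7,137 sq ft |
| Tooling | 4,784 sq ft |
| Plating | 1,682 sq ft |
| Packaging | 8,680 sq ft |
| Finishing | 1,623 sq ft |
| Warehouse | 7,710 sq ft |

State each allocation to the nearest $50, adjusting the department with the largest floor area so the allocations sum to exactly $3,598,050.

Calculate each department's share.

Receiving: $812,200 | Tooling: $544,450 | Plating: $191,400 | Packaging: $987,850 | Finishing: $184,700 | Warehouse: $877,450

Total floor area = 31,616.
Pro-rata amounts: Receiving 7,137/31,616 × $3,598,050 = 812,224.28; Tooling 4,784/31,616 × $3,598,050 = 544,441.78; Plating 1,682/31,616 × $3,598,050 = 191,419.54; Packaging 8,680/31,616 × $3,598,050 = 987,824.96; Finishing 1,623/31,616 × $3,598,050 = 184,705.06; Warehouse 7,710/31,616 × $3,598,050 = 877,434.38.
After rounding ($50): Receiving $812,200; Tooling $544,450; Plating $191,400; Packaging $987,800; Finishing $184,700; Warehouse $877,450. Sum = $3,598,000.
Difference $3,598,050 − $3,598,000 = +$50 applied to largest floor area (Packaging): Packaging becomes $987,850.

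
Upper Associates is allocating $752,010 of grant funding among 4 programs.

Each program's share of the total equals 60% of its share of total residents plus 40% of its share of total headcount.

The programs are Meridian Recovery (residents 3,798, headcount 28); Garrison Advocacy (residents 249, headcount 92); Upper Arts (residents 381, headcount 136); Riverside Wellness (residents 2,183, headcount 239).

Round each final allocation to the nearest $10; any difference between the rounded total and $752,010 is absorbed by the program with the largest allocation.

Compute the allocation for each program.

Totals — residents 6,611, headcount 495.
Composite weights (60% residents + 40% headcount): Meridian Recovery 0.3673; Garrison Advocacy 0.0969; Upper Arts 0.1445; Riverside Wellness 0.3913.
Pro-rata amounts: Meridian Recovery 276,231.69; Garrison Advocacy 72,901.45; Upper Arts 108,648.69; Riverside Wellness 294,228.16.
After rounding ($10): Meridian Recovery $276,230; Garrison Advocacy $72,900; Upper Arts $108,650; Riverside Wellness $294,230. Sum = $752,010.
Rounded total matches; no reconciliation needed.

Meridian Recovery: $276,230 | Garrison Advocacy: $72,900 | Upper Arts: $108,650 | Riverside Wellness: $294,230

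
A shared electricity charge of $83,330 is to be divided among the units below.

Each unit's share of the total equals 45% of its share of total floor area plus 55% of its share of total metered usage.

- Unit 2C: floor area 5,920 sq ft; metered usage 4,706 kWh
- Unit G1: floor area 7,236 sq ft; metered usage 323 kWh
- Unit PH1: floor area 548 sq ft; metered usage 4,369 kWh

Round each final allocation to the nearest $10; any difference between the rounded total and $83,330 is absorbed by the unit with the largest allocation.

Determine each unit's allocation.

Unit 2C: $39,140; Unit G1: $21,380; Unit PH1: $22,810

Totals — floor area 13,704, metered usage 9,398.
Combined weights (45% floor area + 55% metered usage): Unit 2C 0.4698; Unit G1 0.2565; Unit PH1 0.2737.
Raw shares: Unit 2C 39,148.89; Unit G1 21,375.18; Unit PH1 22,805.93.
Rounded to nearest $10: Unit 2C $39,150; Unit G1 $21,380; Unit PH1 $22,810. Sum = $83,340.
Difference $83,330 − $83,340 = −$10 applied to largest allocation (Unit 2C): Unit 2C becomes $39,140.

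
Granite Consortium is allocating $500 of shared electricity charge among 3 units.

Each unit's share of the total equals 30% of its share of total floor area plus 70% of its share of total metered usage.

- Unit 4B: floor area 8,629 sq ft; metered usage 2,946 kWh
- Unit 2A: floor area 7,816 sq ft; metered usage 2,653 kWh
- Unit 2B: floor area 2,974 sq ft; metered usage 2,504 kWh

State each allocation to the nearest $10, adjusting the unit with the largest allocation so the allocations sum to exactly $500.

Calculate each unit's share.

Unit 4B: $200; Unit 2A: $170; Unit 2B: $130

Totals — floor area 19,419, metered usage 8,103.
Blended shares (30% floor area + 70% metered usage): Unit 4B 0.3878; Unit 2A 0.3499; Unit 2B 0.2623.
Proportional shares: Unit 4B 193.90; Unit 2A 174.97; Unit 2B 131.13.
Rounded to nearest $10: Unit 4B $190; Unit 2A $170; Unit 2B $130. Sum = $490.
Difference $500 − $490 = +$10 applied to largest allocation (Unit 4B): Unit 4B becomes $200.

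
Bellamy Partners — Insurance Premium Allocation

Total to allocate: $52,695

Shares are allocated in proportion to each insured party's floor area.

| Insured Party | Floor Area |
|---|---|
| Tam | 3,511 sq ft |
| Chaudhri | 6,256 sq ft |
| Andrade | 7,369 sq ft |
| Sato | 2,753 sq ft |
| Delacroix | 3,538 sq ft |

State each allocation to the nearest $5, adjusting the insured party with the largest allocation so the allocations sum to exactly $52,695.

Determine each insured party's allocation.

Tam: $7,895; Chaudhri: $14,070; Andrade: $16,580; Sato: $6,190; Delacroix: $7,960

Total floor area = 23,427.
Pro-rata amounts: Tam 3,511/23,427 × $52,695 = 7,897.39; Chaudhri 6,256/23,427 × $52,695 = 14,071.79; Andrade 7,369/23,427 × $52,695 = 16,575.30; Sato 2,753/23,427 × $52,695 = 6,192.40; Delacroix 3,538/23,427 × $52,695 = 7,958.12.
Rounded to nearest $5: Tam $7,895; Chaudhri $14,070; Andrade $16,575; Sato $6,190; Delacroix $7,960. Sum = $52,690.
Difference $52,695 − $52,690 = +$5 applied to largest allocation (Andrade): Andrade becomes $16,580.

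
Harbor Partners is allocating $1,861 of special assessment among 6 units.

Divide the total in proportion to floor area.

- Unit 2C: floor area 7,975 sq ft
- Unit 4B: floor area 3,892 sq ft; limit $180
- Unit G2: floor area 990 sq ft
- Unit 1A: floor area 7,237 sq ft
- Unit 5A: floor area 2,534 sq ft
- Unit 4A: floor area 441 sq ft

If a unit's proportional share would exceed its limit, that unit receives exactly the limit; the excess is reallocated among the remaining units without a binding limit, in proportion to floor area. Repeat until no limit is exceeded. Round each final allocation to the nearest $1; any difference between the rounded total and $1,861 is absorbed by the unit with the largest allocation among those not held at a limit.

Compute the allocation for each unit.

Combined floor area = 23,069.
Pro-rata shares before constraints: Unit 2C 643.35; Unit 4B 313.97; Unit G2 79.86; Unit 1A 583.82; Unit 5A 204.42; Unit 4A 35.58.
Cap binds for Unit 4B ($180); residual $1,681 reallocated over remaining floor area 19,177.
Redistributed shares: Unit 2C 699.07 → $699; Unit G2 86.78 → $87; Unit 1A 634.37 → $634; Unit 5A 222.12 → $222; Unit 4A 38.66 → $39.

Unit 2C: $699; Unit 4B: $180; Unit G2: $87; Unit 1A: $634; Unit 5A: $222; Unit 4A: $39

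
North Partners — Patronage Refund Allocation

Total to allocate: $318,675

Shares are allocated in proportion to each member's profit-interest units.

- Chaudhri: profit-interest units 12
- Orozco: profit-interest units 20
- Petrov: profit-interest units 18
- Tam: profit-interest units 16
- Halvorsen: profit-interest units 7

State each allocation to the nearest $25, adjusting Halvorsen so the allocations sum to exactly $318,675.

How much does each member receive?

Chaudhri: $52,375 | Orozco: $87,300 | Petrov: $78,575 | Tam: $69,850 | Halvorsen: $30,575

Combined profit-interest units = 73.
Pro-rata amounts: Chaudhri 12/73 × $318,675 = 52,384.93; Orozco 20/73 × $318,675 = 87,308.22; Petrov 18/73 × $318,675 = 78,577.40; Tam 16/73 × $318,675 = 69,846.58; Halvorsen 7/73 × $318,675 = 30,557.88.
At nearest $25: Chaudhri $52,375; Orozco $87,300; Petrov $78,575; Tam $69,850; Halvorsen $30,550. Sum = $318,650.
Difference $318,675 − $318,650 = +$25 applied to Halvorsen: Halvorsen becomes $30,575.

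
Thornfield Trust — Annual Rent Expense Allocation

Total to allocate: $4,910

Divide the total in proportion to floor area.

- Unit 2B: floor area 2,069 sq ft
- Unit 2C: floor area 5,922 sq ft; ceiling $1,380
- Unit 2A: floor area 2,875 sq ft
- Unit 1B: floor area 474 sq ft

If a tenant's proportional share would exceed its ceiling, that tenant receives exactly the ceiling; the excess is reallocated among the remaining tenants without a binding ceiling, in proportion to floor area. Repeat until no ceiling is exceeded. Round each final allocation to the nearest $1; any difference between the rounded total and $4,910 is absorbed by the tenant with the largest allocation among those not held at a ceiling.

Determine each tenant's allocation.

Unit 2B: $1,348 | Unit 2C: $1,380 | Unit 2A: $1,873 | Unit 1B: $309

Combined floor area = 11,340.
Pro-rata shares before constraints: Unit 2B 895.84; Unit 2C 2,564.11; Unit 2A 1,244.82; Unit 1B 205.23.
Cap binds for Unit 2C ($1,380); residual $3,530 reallocated over remaining floor area 5,418.
Redistributed shares: Unit 2B 1,348.02 → $1,348; Unit 2A 1,873.15 → $1,873; Unit 1B 308.83 → $309.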